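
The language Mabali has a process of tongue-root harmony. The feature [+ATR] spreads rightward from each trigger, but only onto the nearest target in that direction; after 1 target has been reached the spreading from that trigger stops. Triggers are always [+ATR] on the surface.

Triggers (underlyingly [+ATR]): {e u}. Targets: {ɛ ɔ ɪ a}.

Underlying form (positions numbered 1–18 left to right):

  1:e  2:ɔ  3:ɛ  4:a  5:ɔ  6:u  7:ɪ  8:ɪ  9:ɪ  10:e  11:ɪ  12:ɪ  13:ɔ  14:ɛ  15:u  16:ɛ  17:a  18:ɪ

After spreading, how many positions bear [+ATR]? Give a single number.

8

From /e/ at 1 rightward: 2 /ɔ/ → [+ATR]; bound reached.
From /u/ at 6 rightward: 7 /ɪ/ → [+ATR]; bound reached.
From /e/ at 10 rightward: 11 /ɪ/ → [+ATR]; bound reached.
From /u/ at 15 rightward: 16 /ɛ/ → [+ATR]; bound reached.
Targets with no active source: positions 3 4 5 8 9 12 13 14 17 18 stay [-ATR].
[+ATR] positions on the surface: 1 2 6 7 10 11 15 16.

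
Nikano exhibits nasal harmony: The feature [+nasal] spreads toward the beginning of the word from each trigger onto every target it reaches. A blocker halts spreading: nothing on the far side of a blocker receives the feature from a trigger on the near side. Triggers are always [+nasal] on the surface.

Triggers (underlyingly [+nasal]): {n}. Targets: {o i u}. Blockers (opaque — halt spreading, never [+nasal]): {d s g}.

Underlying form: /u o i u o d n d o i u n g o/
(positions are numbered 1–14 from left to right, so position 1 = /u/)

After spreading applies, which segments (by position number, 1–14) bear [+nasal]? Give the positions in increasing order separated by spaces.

7 9 10 11 12

From /n/ at 7 leftward: 6 /d/ blocks.
From /n/ at 12 leftward: 11 /u/ → [+nasal]; 10 /i/ → [+nasal]; 9 /o/ → [+nasal]; 8 /d/ blocks.
Targets with no active source: positions 1 2 3 4 5 14 stay [-nasal].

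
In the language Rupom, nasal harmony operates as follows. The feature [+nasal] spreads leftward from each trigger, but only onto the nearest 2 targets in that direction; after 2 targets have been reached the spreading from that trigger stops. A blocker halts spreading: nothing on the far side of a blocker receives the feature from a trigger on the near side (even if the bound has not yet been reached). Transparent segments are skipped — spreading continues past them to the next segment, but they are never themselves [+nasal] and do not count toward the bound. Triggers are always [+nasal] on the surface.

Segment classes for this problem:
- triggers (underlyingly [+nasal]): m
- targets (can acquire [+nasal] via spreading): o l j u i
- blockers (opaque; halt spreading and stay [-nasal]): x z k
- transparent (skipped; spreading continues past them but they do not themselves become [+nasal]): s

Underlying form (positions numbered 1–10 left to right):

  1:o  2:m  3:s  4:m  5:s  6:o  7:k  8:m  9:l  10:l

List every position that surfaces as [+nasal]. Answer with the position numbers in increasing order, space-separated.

From /m/ at 2 leftward: 1 /o/ → [+nasal]; word edge.
From /m/ at 4 leftward: 3 /s/ transparent; 2 /m/ is itself a trigger — this domain ends here.
From /m/ at 8 leftward: 7 /k/ blocks.
Targets with no active source: positions 6 9 10 stay [-nasal].

1 2 4 8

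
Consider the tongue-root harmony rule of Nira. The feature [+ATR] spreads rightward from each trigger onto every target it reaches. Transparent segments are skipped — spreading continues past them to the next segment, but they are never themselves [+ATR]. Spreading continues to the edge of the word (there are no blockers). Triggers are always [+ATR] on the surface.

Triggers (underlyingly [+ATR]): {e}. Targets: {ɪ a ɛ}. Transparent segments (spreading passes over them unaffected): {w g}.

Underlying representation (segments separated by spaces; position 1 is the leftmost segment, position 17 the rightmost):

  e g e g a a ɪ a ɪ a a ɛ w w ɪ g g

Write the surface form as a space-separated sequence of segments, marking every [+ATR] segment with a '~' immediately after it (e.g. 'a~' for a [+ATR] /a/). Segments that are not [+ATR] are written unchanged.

From /e/ at 1 rightward: 2 /g/ transparent; 3 /e/ is itself a trigger — this domain ends here.
From /e/ at 3 rightward: 4 /g/ transparent; 5 /a/ → [+ATR]; 6 /a/ → [+ATR]; 7 /ɪ/ → [+ATR]; 8 /a/ → [+ATR]; 9 /ɪ/ → [+ATR]; 10 /a/ → [+ATR]; 11 /a/ → [+ATR]; 12 /ɛ/ → [+ATR]; 13 /w/ transparent; 14 /w/ transparent; 15 /ɪ/ → [+ATR]; 16 /g/ transparent; 17 /g/ transparent; word edge.
[+ATR] positions on the surface: 1 3 5 6 7 8 9 10 11 12 15.

e~ g e~ g a~ a~ ɪ~ a~ ɪ~ a~ a~ ɛ~ w w ɪ~ g g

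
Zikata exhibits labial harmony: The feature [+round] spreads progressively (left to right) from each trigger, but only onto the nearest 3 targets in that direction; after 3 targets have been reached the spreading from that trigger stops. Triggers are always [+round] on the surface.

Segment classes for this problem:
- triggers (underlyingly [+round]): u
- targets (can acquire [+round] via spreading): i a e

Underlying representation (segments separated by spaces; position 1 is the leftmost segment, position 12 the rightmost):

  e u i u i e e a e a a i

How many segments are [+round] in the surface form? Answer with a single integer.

6

From /u/ at 2 rightward: 3 /i/ → [+round]; 4 /u/ is itself a trigger — this domain ends here.
From /u/ at 4 rightward: 5 /i/ → [+round]; 6 /e/ → [+round]; 7 /e/ → [+round]; bound reached.
Targets with no active source: positions 1 8 9 10 11 12 stay [-round].
[+round] positions on the surface: 2 3 4 5 6 7.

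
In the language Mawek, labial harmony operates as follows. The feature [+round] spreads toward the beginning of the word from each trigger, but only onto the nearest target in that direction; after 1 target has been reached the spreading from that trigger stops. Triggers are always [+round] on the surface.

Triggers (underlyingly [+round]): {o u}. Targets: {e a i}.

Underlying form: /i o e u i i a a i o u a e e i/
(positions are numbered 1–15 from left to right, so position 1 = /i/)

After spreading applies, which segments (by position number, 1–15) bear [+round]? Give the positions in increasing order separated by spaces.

1 2 3 4 9 10 11

From /o/ at 2 leftward: 1 /i/ → [+round]; bound reached.
From /u/ at 4 leftward: 3 /e/ → [+round]; bound reached.
From /o/ at 10 leftward: 9 /i/ → [+round]; bound reached.
From /u/ at 11 leftward: 10 /o/ is itself a trigger — this domain ends here.
Targets with no active source: positions 5 6 7 8 12 13 14 15 stay [-round].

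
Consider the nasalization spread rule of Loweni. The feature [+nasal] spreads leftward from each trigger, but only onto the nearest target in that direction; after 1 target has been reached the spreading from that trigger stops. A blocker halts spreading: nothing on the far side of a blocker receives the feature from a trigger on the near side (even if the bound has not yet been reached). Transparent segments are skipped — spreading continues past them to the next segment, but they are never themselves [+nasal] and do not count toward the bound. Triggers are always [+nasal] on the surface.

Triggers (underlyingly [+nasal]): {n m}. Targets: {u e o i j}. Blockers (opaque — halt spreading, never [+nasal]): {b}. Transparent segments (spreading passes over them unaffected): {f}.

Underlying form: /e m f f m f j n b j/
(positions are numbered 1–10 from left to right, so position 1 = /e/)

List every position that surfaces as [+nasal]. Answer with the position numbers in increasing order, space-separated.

1 2 5 7 8

From /m/ at 2 leftward: 1 /e/ → [+nasal]; bound reached.
From /m/ at 5 leftward: 4 /f/ transparent; 3 /f/ transparent; 2 /m/ is itself a trigger — this domain ends here.
From /n/ at 8 leftward: 7 /j/ → [+nasal]; bound reached.
Target with no active source: position 10 stays [-nasal].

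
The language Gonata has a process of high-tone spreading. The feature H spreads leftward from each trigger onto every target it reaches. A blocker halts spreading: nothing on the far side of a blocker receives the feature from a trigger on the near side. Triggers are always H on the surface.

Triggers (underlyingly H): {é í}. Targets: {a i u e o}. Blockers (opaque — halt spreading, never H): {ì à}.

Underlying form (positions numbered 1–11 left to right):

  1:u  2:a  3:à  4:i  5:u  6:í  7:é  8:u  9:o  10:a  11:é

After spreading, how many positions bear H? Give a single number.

8

From /í/ at 6 leftward: 5 /u/ → H; 4 /i/ → H; 3 /à/ blocks.
From /é/ at 7 leftward: 6 /í/ is itself a trigger — this domain ends here.
From /é/ at 11 leftward: 10 /a/ → H; 9 /o/ → H; 8 /u/ → H; 7 /é/ is itself a trigger — this domain ends here.
Targets with no active source: positions 1 2 stay [-high tone].
H positions on the surface: 4 5 6 7 8 9 10 11.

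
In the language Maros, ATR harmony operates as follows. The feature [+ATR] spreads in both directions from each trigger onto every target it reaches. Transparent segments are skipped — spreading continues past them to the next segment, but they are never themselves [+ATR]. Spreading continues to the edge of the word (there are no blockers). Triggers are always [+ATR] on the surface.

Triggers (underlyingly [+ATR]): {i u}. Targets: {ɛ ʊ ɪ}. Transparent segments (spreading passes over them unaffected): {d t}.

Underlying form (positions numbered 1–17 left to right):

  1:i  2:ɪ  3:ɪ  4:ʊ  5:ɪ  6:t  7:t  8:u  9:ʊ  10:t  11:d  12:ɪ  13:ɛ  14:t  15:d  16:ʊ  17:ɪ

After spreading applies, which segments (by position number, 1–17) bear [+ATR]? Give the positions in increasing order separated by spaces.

From /i/ at 1 rightward: 2 /ɪ/ → [+ATR]; 3 /ɪ/ → [+ATR]; 4 /ʊ/ → [+ATR]; 5 /ɪ/ → [+ATR]; 6 /t/ transparent; 7 /t/ transparent; 8 /u/ is itself a trigger — this domain ends here.
From /i/ at 1 leftward: word edge.
From /u/ at 8 rightward: 9 /ʊ/ → [+ATR]; 10 /t/ transparent; 11 /d/ transparent; 12 /ɪ/ → [+ATR]; 13 /ɛ/ → [+ATR]; 14 /t/ transparent; 15 /d/ transparent; 16 /ʊ/ → [+ATR]; 17 /ɪ/ → [+ATR]; word edge.
From /u/ at 8 leftward: 7 /t/ transparent; 6 /t/ transparent; 5 /ɪ/ → [+ATR]; 4 /ʊ/ → [+ATR]; 3 /ɪ/ → [+ATR]; 2 /ɪ/ → [+ATR]; 1 /i/ is itself a trigger — this domain ends here.

1 2 3 4 5 8 9 12 13 16 17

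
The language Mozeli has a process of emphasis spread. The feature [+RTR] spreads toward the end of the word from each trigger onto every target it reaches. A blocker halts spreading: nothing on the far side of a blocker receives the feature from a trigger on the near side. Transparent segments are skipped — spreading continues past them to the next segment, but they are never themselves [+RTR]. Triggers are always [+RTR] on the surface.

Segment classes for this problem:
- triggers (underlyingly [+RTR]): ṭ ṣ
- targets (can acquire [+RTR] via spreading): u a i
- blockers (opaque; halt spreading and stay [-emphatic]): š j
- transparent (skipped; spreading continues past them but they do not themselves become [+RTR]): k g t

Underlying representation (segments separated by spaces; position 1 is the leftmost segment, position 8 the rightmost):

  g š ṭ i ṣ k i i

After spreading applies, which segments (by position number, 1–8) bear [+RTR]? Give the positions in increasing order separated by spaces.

3 4 5 7 8

From /ṭ/ at 3 rightward: 4 /i/ → [+RTR]; 5 /ṣ/ is itself a trigger — this domain ends here.
From /ṣ/ at 5 rightward: 6 /k/ transparent; 7 /i/ → [+RTR]; 8 /i/ → [+RTR]; word edge.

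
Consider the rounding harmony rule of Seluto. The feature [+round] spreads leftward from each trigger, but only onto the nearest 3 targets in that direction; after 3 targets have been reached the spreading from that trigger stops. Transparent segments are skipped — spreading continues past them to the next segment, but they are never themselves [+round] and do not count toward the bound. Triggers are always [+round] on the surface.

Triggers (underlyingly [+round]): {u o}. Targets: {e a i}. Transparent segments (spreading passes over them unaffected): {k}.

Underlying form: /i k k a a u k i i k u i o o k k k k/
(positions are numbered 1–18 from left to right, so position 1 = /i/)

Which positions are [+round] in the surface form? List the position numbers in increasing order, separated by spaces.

From /u/ at 6 leftward: 5 /a/ → [+round]; 4 /a/ → [+round]; 3 /k/ transparent; 2 /k/ transparent; 1 /i/ → [+round]; bound reached.
From /u/ at 11 leftward: 10 /k/ transparent; 9 /i/ → [+round]; 8 /i/ → [+round]; 7 /k/ transparent; 6 /u/ is itself a trigger — this domain ends here.
From /o/ at 13 leftward: 12 /i/ → [+round]; 11 /u/ is itself a trigger — this domain ends here.
From /o/ at 14 leftward: 13 /o/ is itself a trigger — this domain ends here.

1 4 5 6 8 9 11 12 13 14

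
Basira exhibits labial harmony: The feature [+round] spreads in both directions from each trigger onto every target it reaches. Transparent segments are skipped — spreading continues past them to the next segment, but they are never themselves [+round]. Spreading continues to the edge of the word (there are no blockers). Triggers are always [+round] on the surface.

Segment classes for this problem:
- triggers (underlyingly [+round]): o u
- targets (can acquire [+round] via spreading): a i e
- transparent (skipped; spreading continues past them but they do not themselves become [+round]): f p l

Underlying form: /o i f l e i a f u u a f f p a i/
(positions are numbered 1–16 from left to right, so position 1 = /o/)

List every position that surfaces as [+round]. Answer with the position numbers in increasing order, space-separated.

From /o/ at 1 rightward: 2 /i/ → [+round]; 3 /f/ transparent; 4 /l/ transparent; 5 /e/ → [+round]; 6 /i/ → [+round]; 7 /a/ → [+round]; 8 /f/ transparent; 9 /u/ is itself a trigger — this domain ends here.
From /o/ at 1 leftward: word edge.
From /u/ at 9 rightward: 10 /u/ is itself a trigger — this domain ends here.
From /u/ at 9 leftward: 8 /f/ transparent; 7 /a/ → [+round]; 6 /i/ → [+round]; 5 /e/ → [+round]; 4 /l/ transparent; 3 /f/ transparent; 2 /i/ → [+round]; 1 /o/ is itself a trigger — this domain ends here.
From /u/ at 10 rightward: 11 /a/ → [+round]; 12 /f/ transparent; 13 /f/ transparent; 14 /p/ transparent; 15 /a/ → [+round]; 16 /i/ → [+round]; word edge.
From /u/ at 10 leftward: 9 /u/ is itself a trigger — this domain ends here.

1 2 5 6 7 9 10 11 15 16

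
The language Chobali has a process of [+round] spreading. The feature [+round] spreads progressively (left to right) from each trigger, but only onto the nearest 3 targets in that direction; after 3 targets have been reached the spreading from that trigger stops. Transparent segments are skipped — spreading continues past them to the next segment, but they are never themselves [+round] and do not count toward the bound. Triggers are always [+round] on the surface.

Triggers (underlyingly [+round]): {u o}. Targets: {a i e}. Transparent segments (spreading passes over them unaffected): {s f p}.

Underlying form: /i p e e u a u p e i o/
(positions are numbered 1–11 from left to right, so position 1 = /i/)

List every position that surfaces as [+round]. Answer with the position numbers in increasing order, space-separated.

5 6 7 9 10 11

From /u/ at 5 rightward: 6 /a/ → [+round]; 7 /u/ is itself a trigger — this domain ends here.
From /u/ at 7 rightward: 8 /p/ transparent; 9 /e/ → [+round]; 10 /i/ → [+round]; 11 /o/ is itself a trigger — this domain ends here.
From /o/ at 11 rightward: word edge.
Targets with no active source: positions 1 3 4 stay [-round].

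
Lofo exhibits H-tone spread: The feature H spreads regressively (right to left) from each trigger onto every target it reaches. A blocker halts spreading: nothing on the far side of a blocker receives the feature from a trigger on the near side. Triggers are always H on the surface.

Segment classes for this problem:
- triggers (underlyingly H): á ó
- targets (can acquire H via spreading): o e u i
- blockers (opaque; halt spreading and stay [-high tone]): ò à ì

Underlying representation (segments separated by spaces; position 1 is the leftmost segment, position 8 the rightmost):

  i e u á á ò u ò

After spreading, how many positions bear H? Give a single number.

5

From /á/ at 4 leftward: 3 /u/ → H; 2 /e/ → H; 1 /i/ → H; word edge.
From /á/ at 5 leftward: 4 /á/ is itself a trigger — this domain ends here.
Target with no active source: position 7 stays [-high tone].
H positions on the surface: 1 2 3 4 5.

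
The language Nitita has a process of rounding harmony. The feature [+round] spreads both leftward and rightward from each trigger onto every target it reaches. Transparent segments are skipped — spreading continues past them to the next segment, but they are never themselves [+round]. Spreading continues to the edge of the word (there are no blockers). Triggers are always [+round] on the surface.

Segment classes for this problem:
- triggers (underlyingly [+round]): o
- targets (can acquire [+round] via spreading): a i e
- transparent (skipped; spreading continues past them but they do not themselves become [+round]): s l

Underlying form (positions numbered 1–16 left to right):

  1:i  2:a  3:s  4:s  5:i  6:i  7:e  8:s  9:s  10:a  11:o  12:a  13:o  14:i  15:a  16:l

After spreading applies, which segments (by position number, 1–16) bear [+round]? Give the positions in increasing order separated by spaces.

From /o/ at 11 rightward: 12 /a/ → [+round]; 13 /o/ is itself a trigger — this domain ends here.
From /o/ at 11 leftward: 10 /a/ → [+round]; 9 /s/ transparent; 8 /s/ transparent; 7 /e/ → [+round]; 6 /i/ → [+round]; 5 /i/ → [+round]; 4 /s/ transparent; 3 /s/ transparent; 2 /a/ → [+round]; 1 /i/ → [+round]; word edge.
From /o/ at 13 rightward: 14 /i/ → [+round]; 15 /a/ → [+round]; 16 /l/ transparent; word edge.
From /o/ at 13 leftward: 12 /a/ → [+round]; 11 /o/ is itself a trigger — this domain ends here.

1 2 5 6 7 10 11 12 13 14 15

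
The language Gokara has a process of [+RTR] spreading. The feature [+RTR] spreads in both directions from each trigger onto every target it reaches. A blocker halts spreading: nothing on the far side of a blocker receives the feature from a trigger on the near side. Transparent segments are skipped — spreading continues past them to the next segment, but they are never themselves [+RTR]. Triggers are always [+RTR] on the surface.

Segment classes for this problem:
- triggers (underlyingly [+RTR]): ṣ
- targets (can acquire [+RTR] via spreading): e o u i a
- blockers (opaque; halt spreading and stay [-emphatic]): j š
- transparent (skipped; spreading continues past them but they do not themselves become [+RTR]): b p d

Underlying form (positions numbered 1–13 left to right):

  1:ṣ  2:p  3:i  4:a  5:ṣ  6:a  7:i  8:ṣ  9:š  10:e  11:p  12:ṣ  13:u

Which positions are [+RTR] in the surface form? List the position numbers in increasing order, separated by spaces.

1 3 4 5 6 7 8 10 12 13

From /ṣ/ at 1 rightward: 2 /p/ transparent; 3 /i/ → [+RTR]; 4 /a/ → [+RTR]; 5 /ṣ/ is itself a trigger — this domain ends here.
From /ṣ/ at 1 leftward: word edge.
From /ṣ/ at 5 rightward: 6 /a/ → [+RTR]; 7 /i/ → [+RTR]; 8 /ṣ/ is itself a trigger — this domain ends here.
From /ṣ/ at 5 leftward: 4 /a/ → [+RTR]; 3 /i/ → [+RTR]; 2 /p/ transparent; 1 /ṣ/ is itself a trigger — this domain ends here.
From /ṣ/ at 8 rightward: 9 /š/ blocks.
From /ṣ/ at 8 leftward: 7 /i/ → [+RTR]; 6 /a/ → [+RTR]; 5 /ṣ/ is itself a trigger — this domain ends here.
From /ṣ/ at 12 rightward: 13 /u/ → [+RTR]; word edge.
From /ṣ/ at 12 leftward: 11 /p/ transparent; 10 /e/ → [+RTR]; 9 /š/ blocks.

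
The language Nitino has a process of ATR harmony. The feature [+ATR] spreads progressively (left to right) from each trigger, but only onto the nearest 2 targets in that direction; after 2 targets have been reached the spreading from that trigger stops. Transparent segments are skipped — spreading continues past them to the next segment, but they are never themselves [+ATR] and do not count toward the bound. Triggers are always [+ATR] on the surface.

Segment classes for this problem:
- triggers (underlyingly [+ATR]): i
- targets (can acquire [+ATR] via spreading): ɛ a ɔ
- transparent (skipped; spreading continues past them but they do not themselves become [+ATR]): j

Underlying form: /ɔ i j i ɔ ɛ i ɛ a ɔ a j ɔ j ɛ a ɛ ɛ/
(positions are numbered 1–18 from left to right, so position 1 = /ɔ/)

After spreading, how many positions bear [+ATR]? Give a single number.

From /i/ at 2 rightward: 3 /j/ transparent; 4 /i/ is itself a trigger — this domain ends here.
From /i/ at 4 rightward: 5 /ɔ/ → [+ATR]; 6 /ɛ/ → [+ATR]; bound reached.
From /i/ at 7 rightward: 8 /ɛ/ → [+ATR]; 9 /a/ → [+ATR]; bound reached.
Targets with no active source: positions 1 10 11 13 15 16 17 18 stay [-ATR].
[+ATR] positions on the surface: 2 4 5 6 7 8 9.

7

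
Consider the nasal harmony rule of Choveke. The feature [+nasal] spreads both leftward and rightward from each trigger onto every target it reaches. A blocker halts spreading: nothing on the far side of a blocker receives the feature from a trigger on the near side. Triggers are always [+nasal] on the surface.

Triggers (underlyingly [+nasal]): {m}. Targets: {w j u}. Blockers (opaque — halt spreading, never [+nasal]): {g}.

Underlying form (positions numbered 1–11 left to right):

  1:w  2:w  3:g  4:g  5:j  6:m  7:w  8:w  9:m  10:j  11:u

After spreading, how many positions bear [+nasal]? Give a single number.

From /m/ at 6 rightward: 7 /w/ → [+nasal]; 8 /w/ → [+nasal]; 9 /m/ is itself a trigger — this domain ends here.
From /m/ at 6 leftward: 5 /j/ → [+nasal]; 4 /g/ blocks.
From /m/ at 9 rightward: 10 /j/ → [+nasal]; 11 /u/ → [+nasal]; word edge.
From /m/ at 9 leftward: 8 /w/ → [+nasal]; 7 /w/ → [+nasal]; 6 /m/ is itself a trigger — this domain ends here.
Targets with no active source: positions 1 2 stay [-nasal].
[+nasal] positions on the surface: 5 6 7 8 9 10 11.

7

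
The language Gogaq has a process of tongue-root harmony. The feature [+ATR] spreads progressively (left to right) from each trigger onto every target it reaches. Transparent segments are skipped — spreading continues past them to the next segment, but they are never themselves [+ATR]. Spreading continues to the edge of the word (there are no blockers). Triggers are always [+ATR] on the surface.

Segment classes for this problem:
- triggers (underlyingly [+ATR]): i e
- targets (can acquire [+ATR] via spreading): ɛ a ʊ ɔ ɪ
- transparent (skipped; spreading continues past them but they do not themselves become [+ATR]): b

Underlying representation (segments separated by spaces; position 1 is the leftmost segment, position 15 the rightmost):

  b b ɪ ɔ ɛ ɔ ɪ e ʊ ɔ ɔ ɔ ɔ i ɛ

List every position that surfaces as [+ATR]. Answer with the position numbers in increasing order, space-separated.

From /e/ at 8 rightward: 9 /ʊ/ → [+ATR]; 10 /ɔ/ → [+ATR]; 11 /ɔ/ → [+ATR]; 12 /ɔ/ → [+ATR]; 13 /ɔ/ → [+ATR]; 14 /i/ is itself a trigger — this domain ends here.
From /i/ at 14 rightward: 15 /ɛ/ → [+ATR]; word edge.
Targets with no active source: positions 3 4 5 6 7 stay [-ATR].

8 9 10 11 12 13 14 15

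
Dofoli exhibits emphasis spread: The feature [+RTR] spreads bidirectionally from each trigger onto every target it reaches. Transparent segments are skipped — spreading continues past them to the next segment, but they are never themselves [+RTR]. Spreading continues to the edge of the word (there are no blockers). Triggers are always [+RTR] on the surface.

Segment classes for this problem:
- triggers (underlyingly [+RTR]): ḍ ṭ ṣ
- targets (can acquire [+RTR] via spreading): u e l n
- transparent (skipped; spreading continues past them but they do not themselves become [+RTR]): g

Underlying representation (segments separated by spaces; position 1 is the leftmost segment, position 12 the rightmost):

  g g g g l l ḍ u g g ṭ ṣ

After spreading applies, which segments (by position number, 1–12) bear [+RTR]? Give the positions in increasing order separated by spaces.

5 6 7 8 11 12

From /ḍ/ at 7 rightward: 8 /u/ → [+RTR]; 9 /g/ transparent; 10 /g/ transparent; 11 /ṭ/ is itself a trigger — this domain ends here.
From /ḍ/ at 7 leftward: 6 /l/ → [+RTR]; 5 /l/ → [+RTR]; 4 /g/ transparent; 3 /g/ transparent; 2 /g/ transparent; 1 /g/ transparent; word edge.
From /ṭ/ at 11 rightward: 12 /ṣ/ is itself a trigger — this domain ends here.
From /ṭ/ at 11 leftward: 10 /g/ transparent; 9 /g/ transparent; 8 /u/ → [+RTR]; 7 /ḍ/ is itself a trigger — this domain ends here.
From /ṣ/ at 12 rightward: word edge.
From /ṣ/ at 12 leftward: 11 /ṭ/ is itself a trigger — this domain ends here.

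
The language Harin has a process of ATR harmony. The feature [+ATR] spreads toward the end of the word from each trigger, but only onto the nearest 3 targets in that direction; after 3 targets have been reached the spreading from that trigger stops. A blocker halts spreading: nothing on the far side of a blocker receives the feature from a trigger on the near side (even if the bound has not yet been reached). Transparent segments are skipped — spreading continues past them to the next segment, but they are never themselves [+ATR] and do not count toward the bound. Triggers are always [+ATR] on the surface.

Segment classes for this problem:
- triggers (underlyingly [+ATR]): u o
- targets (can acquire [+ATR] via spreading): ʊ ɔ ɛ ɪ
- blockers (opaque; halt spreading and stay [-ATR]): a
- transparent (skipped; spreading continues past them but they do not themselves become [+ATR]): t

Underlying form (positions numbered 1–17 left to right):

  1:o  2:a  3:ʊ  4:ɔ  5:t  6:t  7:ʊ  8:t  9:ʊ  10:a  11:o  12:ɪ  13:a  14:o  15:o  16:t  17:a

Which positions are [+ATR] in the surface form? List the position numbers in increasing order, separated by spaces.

1 11 12 14 15

From /o/ at 1 rightward: 2 /a/ blocks.
From /o/ at 11 rightward: 12 /ɪ/ → [+ATR]; 13 /a/ blocks.
From /o/ at 14 rightward: 15 /o/ is itself a trigger — this domain ends here.
From /o/ at 15 rightward: 16 /t/ transparent; 17 /a/ blocks.
Targets with no active source: positions 3 4 7 9 stay [-ATR].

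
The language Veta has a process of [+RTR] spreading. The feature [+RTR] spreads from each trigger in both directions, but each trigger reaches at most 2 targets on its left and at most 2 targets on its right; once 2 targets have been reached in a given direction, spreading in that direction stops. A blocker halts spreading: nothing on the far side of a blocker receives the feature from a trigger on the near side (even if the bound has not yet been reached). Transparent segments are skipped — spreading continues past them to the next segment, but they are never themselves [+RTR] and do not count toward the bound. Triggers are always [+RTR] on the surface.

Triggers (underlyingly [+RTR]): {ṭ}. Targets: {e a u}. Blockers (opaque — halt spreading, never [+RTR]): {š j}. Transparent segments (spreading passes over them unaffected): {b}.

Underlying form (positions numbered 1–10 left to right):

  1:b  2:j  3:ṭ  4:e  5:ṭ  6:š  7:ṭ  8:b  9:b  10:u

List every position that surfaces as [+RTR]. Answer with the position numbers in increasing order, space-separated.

From /ṭ/ at 3 rightward: 4 /e/ → [+RTR]; 5 /ṭ/ is itself a trigger — this domain ends here.
From /ṭ/ at 3 leftward: 2 /j/ blocks.
From /ṭ/ at 5 rightward: 6 /š/ blocks.
From /ṭ/ at 5 leftward: 4 /e/ → [+RTR]; 3 /ṭ/ is itself a trigger — this domain ends here.
From /ṭ/ at 7 rightward: 8 /b/ transparent; 9 /b/ transparent; 10 /u/ → [+RTR]; word edge.
From /ṭ/ at 7 leftward: 6 /š/ blocks.

3 4 5 7 10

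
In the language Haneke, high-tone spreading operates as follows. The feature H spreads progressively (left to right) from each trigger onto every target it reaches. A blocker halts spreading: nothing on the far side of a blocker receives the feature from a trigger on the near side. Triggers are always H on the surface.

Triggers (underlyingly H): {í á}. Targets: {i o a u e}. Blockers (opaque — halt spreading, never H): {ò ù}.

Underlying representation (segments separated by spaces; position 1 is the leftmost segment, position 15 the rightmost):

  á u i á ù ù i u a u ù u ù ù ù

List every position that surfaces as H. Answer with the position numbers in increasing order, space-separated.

From /á/ at 1 rightward: 2 /u/ → H; 3 /i/ → H; 4 /á/ is itself a trigger — this domain ends here.
From /á/ at 4 rightward: 5 /ù/ blocks.
Targets with no active source: positions 7 8 9 10 12 stay [-high tone].

1 2 3 4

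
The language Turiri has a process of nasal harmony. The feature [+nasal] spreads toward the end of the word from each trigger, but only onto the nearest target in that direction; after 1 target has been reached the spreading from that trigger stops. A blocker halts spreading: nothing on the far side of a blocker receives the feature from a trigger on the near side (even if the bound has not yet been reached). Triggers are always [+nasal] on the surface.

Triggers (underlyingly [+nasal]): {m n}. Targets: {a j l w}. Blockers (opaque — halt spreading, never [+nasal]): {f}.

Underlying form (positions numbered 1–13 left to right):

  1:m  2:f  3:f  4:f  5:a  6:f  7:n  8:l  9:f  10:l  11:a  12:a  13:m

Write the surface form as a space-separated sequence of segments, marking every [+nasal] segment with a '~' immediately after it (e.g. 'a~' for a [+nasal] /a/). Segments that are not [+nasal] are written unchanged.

m~ f f f a f n~ l~ f l a a m~

From /m/ at 1 rightward: 2 /f/ blocks.
From /n/ at 7 rightward: 8 /l/ → [+nasal]; bound reached.
From /m/ at 13 rightward: word edge.
Targets with no active source: positions 5 10 11 12 stay [-nasal].
[+nasal] positions on the surface: 1 7 8 13.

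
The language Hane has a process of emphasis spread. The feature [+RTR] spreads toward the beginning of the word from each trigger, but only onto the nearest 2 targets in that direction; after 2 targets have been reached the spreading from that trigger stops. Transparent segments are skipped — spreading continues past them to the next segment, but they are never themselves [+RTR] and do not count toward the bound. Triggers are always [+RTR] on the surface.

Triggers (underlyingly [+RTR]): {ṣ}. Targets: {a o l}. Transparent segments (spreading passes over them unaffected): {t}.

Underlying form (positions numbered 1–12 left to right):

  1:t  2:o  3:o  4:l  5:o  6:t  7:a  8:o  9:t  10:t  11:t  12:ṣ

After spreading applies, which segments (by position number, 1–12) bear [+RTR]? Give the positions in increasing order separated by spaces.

From /ṣ/ at 12 leftward: 11 /t/ transparent; 10 /t/ transparent; 9 /t/ transparent; 8 /o/ → [+RTR]; 7 /a/ → [+RTR]; bound reached.
Targets with no active source: positions 2 3 4 5 stay [-emphatic].

7 8 12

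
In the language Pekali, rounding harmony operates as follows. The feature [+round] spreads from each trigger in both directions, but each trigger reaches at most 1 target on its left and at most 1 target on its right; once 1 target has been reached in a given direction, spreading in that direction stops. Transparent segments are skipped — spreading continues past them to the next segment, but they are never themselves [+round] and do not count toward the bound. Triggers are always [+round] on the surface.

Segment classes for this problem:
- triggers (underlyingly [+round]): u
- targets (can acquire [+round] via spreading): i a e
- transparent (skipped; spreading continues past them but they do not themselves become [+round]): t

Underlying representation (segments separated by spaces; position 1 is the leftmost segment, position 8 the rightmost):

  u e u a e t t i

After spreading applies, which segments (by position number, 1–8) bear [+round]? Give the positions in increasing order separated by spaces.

From /u/ at 1 rightward: 2 /e/ → [+round]; bound reached.
From /u/ at 1 leftward: word edge.
From /u/ at 3 rightward: 4 /a/ → [+round]; bound reached.
From /u/ at 3 leftward: 2 /e/ → [+round]; bound reached.
Targets with no active source: positions 5 8 stay [-round].

1 2 3 4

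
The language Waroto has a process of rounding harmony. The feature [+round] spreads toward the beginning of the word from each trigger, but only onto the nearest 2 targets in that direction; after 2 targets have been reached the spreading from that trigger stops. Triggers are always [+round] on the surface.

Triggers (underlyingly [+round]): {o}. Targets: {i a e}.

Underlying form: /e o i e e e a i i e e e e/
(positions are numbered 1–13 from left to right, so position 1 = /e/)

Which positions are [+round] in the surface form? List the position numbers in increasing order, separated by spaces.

1 2

From /o/ at 2 leftward: 1 /e/ → [+round]; word edge.
Targets with no active source: positions 3 4 5 6 7 8 9 10 11 12 13 stay [-round].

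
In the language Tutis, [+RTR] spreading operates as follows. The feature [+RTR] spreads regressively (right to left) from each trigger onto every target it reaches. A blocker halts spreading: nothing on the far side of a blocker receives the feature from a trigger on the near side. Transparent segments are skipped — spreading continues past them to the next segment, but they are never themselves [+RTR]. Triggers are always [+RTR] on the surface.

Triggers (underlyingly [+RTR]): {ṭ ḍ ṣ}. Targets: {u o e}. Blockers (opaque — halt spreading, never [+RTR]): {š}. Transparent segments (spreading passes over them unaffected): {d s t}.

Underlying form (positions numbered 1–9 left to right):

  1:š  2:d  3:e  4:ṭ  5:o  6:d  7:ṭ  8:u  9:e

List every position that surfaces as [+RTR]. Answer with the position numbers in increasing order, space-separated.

From /ṭ/ at 4 leftward: 3 /e/ → [+RTR]; 2 /d/ transparent; 1 /š/ blocks.
From /ṭ/ at 7 leftward: 6 /d/ transparent; 5 /o/ → [+RTR]; 4 /ṭ/ is itself a trigger — this domain ends here.
Targets with no active source: positions 8 9 stay [-emphatic].

3 4 5 7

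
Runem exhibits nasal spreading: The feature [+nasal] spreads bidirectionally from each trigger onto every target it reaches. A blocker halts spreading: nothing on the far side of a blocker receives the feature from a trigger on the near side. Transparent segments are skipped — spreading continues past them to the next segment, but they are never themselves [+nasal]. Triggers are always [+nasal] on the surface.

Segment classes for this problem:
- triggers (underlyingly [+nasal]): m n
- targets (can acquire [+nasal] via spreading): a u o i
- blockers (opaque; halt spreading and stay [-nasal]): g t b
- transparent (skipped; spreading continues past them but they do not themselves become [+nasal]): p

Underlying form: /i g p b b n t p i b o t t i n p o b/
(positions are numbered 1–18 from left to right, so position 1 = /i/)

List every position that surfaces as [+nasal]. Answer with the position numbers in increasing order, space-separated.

From /n/ at 6 rightward: 7 /t/ blocks.
From /n/ at 6 leftward: 5 /b/ blocks.
From /n/ at 15 rightward: 16 /p/ transparent; 17 /o/ → [+nasal]; 18 /b/ blocks.
From /n/ at 15 leftward: 14 /i/ → [+nasal]; 13 /t/ blocks.
Targets with no active source: positions 1 9 11 stay [-nasal].

6 14 15 17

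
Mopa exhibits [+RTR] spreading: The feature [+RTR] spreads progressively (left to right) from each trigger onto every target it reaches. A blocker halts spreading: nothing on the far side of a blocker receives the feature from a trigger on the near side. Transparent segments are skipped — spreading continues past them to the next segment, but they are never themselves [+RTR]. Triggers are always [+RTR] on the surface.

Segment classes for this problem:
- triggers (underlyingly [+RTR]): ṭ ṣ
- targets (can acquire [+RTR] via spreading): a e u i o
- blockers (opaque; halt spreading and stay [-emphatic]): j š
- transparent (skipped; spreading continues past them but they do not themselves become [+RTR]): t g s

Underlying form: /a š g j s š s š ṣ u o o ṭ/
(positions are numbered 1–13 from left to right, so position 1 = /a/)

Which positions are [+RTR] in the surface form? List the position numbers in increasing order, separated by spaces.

From /ṣ/ at 9 rightward: 10 /u/ → [+RTR]; 11 /o/ → [+RTR]; 12 /o/ → [+RTR]; 13 /ṭ/ is itself a trigger — this domain ends here.
From /ṭ/ at 13 rightward: word edge.
Target with no active source: position 1 stays [-emphatic].

9 10 11 12 13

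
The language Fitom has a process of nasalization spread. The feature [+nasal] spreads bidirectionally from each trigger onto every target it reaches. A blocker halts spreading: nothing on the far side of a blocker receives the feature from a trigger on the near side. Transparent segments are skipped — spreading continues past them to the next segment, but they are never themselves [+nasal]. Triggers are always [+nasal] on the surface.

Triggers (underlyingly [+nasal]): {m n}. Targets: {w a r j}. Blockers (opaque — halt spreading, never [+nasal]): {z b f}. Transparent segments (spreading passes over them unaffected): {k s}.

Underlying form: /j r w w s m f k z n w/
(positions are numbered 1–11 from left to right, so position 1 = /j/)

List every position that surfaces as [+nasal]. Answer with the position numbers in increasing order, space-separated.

From /m/ at 6 rightward: 7 /f/ blocks.
From /m/ at 6 leftward: 5 /s/ transparent; 4 /w/ → [+nasal]; 3 /w/ → [+nasal]; 2 /r/ → [+nasal]; 1 /j/ → [+nasal]; word edge.
From /n/ at 10 rightward: 11 /w/ → [+nasal]; word edge.
From /n/ at 10 leftward: 9 /z/ blocks.

1 2 3 4 6 10 11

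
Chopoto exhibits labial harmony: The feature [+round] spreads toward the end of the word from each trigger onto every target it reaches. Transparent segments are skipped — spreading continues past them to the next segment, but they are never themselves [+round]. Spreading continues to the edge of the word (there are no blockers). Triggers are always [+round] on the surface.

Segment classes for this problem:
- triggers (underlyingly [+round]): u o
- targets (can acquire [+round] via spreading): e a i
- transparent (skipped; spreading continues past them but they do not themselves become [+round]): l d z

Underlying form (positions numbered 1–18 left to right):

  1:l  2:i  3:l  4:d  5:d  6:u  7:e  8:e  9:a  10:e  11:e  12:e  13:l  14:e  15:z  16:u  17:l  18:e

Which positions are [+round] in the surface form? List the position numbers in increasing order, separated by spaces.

6 7 8 9 10 11 12 14 16 18

From /u/ at 6 rightward: 7 /e/ → [+round]; 8 /e/ → [+round]; 9 /a/ → [+round]; 10 /e/ → [+round]; 11 /e/ → [+round]; 12 /e/ → [+round]; 13 /l/ transparent; 14 /e/ → [+round]; 15 /z/ transparent; 16 /u/ is itself a trigger — this domain ends here.
From /u/ at 16 rightward: 17 /l/ transparent; 18 /e/ → [+round]; word edge.
Target with no active source: position 2 stays [-round].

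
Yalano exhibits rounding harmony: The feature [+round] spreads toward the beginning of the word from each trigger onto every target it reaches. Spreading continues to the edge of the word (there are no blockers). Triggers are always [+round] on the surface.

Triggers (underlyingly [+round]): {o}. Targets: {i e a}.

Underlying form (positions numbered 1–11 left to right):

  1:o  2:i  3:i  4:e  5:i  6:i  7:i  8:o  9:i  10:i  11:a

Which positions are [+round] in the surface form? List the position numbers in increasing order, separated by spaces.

1 2 3 4 5 6 7 8

From /o/ at 1 leftward: word edge.
From /o/ at 8 leftward: 7 /i/ → [+round]; 6 /i/ → [+round]; 5 /i/ → [+round]; 4 /e/ → [+round]; 3 /i/ → [+round]; 2 /i/ → [+round]; 1 /o/ is itself a trigger — this domain ends here.
Targets with no active source: positions 9 10 11 stay [-round].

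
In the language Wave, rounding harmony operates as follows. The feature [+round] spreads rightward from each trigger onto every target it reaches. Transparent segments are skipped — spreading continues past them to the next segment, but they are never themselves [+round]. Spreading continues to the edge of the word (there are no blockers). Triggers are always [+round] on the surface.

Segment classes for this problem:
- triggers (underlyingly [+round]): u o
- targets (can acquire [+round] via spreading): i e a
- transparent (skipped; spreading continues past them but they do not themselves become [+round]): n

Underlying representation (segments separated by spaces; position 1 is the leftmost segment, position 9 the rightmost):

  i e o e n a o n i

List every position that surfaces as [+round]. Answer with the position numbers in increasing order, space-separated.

From /o/ at 3 rightward: 4 /e/ → [+round]; 5 /n/ transparent; 6 /a/ → [+round]; 7 /o/ is itself a trigger — this domain ends here.
From /o/ at 7 rightward: 8 /n/ transparent; 9 /i/ → [+round]; word edge.
Targets with no active source: positions 1 2 stay [-round].

3 4 6 7 9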